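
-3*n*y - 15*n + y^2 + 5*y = (-3*n + y)*(y + 5)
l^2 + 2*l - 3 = (l - 1)*(l + 3)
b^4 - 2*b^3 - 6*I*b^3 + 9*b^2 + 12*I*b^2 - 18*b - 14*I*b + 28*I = (b - 2)*(b - 7*I)*(b - I)*(b + 2*I)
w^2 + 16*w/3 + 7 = (w + 7/3)*(w + 3)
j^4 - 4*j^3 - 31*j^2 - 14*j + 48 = (j - 8)*(j - 1)*(j + 2)*(j + 3)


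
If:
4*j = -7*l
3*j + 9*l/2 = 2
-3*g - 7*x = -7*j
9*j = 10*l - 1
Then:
No Solution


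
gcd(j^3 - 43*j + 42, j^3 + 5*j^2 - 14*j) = j + 7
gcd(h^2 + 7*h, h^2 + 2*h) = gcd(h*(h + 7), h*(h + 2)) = h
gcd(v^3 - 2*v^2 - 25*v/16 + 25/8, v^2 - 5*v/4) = v - 5/4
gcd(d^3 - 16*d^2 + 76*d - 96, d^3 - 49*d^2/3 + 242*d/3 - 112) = d^2 - 14*d + 48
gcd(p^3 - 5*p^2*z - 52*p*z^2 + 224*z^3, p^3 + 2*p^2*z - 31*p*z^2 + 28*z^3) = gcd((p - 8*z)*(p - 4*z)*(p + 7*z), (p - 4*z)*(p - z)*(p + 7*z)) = -p^2 - 3*p*z + 28*z^2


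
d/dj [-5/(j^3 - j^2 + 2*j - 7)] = 5*(3*j^2 - 2*j + 2)/(j^3 - j^2 + 2*j - 7)^2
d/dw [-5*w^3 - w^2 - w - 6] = -15*w^2 - 2*w - 1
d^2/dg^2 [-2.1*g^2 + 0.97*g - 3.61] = -4.20000000000000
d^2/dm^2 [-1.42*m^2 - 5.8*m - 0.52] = -2.84000000000000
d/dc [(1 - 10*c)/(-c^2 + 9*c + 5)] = (-10*c^2 + 2*c - 59)/(c^4 - 18*c^3 + 71*c^2 + 90*c + 25)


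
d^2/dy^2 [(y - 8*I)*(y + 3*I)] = 2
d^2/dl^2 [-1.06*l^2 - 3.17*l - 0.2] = -2.12000000000000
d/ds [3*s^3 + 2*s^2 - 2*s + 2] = 9*s^2 + 4*s - 2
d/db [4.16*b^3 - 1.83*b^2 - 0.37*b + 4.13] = 12.48*b^2 - 3.66*b - 0.37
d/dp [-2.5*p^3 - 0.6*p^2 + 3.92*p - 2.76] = -7.5*p^2 - 1.2*p + 3.92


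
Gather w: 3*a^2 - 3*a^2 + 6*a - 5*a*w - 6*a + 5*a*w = 0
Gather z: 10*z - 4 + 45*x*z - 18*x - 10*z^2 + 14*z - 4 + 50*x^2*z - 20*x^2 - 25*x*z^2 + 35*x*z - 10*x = -20*x^2 - 28*x + z^2*(-25*x - 10) + z*(50*x^2 + 80*x + 24) - 8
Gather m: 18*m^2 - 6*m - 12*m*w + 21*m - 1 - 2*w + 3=18*m^2 + m*(15 - 12*w) - 2*w + 2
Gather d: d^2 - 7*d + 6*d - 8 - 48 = d^2 - d - 56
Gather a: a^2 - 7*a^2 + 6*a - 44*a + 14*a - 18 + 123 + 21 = -6*a^2 - 24*a + 126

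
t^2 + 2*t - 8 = (t - 2)*(t + 4)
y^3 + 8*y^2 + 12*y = y*(y + 2)*(y + 6)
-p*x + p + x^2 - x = (-p + x)*(x - 1)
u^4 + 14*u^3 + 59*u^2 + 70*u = u*(u + 2)*(u + 5)*(u + 7)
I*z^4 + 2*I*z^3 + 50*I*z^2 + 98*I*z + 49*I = (z + 1)*(z - 7*I)*(z + 7*I)*(I*z + I)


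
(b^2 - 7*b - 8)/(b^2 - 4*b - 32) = (b + 1)/(b + 4)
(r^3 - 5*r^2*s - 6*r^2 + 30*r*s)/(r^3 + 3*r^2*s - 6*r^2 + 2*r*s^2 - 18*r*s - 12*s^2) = r*(r - 5*s)/(r^2 + 3*r*s + 2*s^2)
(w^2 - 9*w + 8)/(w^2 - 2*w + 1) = (w - 8)/(w - 1)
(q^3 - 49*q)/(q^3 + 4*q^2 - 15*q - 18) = q*(q^2 - 49)/(q^3 + 4*q^2 - 15*q - 18)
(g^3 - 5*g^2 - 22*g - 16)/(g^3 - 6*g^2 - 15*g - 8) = (g + 2)/(g + 1)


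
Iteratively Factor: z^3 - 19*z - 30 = (z + 2)*(z^2 - 2*z - 15) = (z - 5)*(z + 2)*(z + 3)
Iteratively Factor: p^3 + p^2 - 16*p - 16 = (p - 4)*(p^2 + 5*p + 4) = (p - 4)*(p + 1)*(p + 4)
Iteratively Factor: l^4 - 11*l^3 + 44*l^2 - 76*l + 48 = (l - 3)*(l^3 - 8*l^2 + 20*l - 16) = (l - 3)*(l - 2)*(l^2 - 6*l + 8) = (l - 4)*(l - 3)*(l - 2)*(l - 2)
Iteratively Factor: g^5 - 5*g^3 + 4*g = (g + 2)*(g^4 - 2*g^3 - g^2 + 2*g) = g*(g + 2)*(g^3 - 2*g^2 - g + 2) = g*(g - 1)*(g + 2)*(g^2 - g - 2) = g*(g - 1)*(g + 1)*(g + 2)*(g - 2)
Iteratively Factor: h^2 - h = (h)*(h - 1)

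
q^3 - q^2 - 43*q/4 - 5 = (q - 4)*(q + 1/2)*(q + 5/2)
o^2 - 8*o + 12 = (o - 6)*(o - 2)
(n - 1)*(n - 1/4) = n^2 - 5*n/4 + 1/4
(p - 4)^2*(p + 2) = p^3 - 6*p^2 + 32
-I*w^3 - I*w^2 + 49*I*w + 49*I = (w - 7)*(w + 7)*(-I*w - I)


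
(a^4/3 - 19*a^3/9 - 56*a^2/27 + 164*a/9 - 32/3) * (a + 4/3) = a^5/3 - 5*a^4/3 - 44*a^3/9 + 1252*a^2/81 + 368*a/27 - 128/9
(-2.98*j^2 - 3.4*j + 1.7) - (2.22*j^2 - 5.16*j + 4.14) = -5.2*j^2 + 1.76*j - 2.44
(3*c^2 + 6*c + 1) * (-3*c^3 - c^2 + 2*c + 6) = -9*c^5 - 21*c^4 - 3*c^3 + 29*c^2 + 38*c + 6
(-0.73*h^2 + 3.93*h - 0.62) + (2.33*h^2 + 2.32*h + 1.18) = 1.6*h^2 + 6.25*h + 0.56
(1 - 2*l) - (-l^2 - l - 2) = l^2 - l + 3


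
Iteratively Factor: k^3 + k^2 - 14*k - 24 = (k - 4)*(k^2 + 5*k + 6) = (k - 4)*(k + 3)*(k + 2)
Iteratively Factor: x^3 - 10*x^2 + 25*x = (x - 5)*(x^2 - 5*x) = x*(x - 5)*(x - 5)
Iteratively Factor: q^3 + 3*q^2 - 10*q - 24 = (q + 2)*(q^2 + q - 12) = (q + 2)*(q + 4)*(q - 3)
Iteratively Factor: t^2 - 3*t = (t - 3)*(t)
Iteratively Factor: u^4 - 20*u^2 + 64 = (u + 2)*(u^3 - 2*u^2 - 16*u + 32) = (u - 4)*(u + 2)*(u^2 + 2*u - 8) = (u - 4)*(u - 2)*(u + 2)*(u + 4)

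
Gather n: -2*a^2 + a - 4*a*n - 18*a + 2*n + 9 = -2*a^2 - 17*a + n*(2 - 4*a) + 9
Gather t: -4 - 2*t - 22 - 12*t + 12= -14*t - 14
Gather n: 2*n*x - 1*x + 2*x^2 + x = 2*n*x + 2*x^2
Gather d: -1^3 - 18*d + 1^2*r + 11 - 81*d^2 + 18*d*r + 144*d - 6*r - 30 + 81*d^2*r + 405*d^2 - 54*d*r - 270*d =d^2*(81*r + 324) + d*(-36*r - 144) - 5*r - 20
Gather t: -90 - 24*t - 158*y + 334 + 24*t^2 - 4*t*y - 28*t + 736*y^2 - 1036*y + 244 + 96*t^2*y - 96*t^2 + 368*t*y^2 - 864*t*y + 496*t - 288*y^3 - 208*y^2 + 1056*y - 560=t^2*(96*y - 72) + t*(368*y^2 - 868*y + 444) - 288*y^3 + 528*y^2 - 138*y - 72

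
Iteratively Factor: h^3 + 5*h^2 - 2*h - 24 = (h + 4)*(h^2 + h - 6) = (h + 3)*(h + 4)*(h - 2)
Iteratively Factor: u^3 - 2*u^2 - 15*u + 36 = (u - 3)*(u^2 + u - 12) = (u - 3)^2*(u + 4)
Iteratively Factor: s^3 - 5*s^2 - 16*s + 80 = (s - 5)*(s^2 - 16) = (s - 5)*(s - 4)*(s + 4)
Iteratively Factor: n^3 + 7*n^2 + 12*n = (n)*(n^2 + 7*n + 12) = n*(n + 4)*(n + 3)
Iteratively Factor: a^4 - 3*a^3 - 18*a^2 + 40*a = (a - 2)*(a^3 - a^2 - 20*a) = (a - 2)*(a + 4)*(a^2 - 5*a) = a*(a - 2)*(a + 4)*(a - 5)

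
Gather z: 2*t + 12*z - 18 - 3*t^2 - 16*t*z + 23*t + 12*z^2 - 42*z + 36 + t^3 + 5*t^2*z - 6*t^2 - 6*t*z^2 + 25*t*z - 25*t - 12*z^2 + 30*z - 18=t^3 - 9*t^2 - 6*t*z^2 + z*(5*t^2 + 9*t)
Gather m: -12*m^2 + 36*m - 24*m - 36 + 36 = -12*m^2 + 12*m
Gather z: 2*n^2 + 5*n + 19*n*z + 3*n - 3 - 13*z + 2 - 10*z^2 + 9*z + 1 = 2*n^2 + 8*n - 10*z^2 + z*(19*n - 4)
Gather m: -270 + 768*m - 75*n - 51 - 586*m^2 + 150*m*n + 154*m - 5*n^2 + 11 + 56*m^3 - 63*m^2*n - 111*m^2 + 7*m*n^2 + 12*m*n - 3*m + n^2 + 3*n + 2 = 56*m^3 + m^2*(-63*n - 697) + m*(7*n^2 + 162*n + 919) - 4*n^2 - 72*n - 308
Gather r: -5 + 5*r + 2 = 5*r - 3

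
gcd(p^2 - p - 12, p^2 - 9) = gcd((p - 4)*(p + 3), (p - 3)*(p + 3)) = p + 3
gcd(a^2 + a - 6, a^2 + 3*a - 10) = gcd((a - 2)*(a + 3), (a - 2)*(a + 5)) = a - 2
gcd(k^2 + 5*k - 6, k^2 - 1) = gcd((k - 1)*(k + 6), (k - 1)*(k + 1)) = k - 1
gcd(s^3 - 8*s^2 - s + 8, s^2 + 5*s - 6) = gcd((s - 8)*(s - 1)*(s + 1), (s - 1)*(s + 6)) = s - 1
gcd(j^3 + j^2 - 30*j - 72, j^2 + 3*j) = j + 3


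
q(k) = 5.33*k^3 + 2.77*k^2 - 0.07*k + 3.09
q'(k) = 15.99*k^2 + 5.54*k - 0.07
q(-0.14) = 3.14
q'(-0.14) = -0.53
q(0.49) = 4.35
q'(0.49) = 6.48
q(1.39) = 22.66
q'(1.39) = 38.52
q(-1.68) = -14.25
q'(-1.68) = 35.75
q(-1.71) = -15.34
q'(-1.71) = 37.21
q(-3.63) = -215.10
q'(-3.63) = 190.52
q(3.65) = 298.92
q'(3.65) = 233.18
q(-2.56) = -68.00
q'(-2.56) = 90.54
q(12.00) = 9611.37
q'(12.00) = 2368.97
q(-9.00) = -3657.48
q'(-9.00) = 1245.26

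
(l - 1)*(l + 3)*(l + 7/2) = l^3 + 11*l^2/2 + 4*l - 21/2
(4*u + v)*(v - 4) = 4*u*v - 16*u + v^2 - 4*v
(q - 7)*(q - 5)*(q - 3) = q^3 - 15*q^2 + 71*q - 105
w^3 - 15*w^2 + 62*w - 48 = (w - 8)*(w - 6)*(w - 1)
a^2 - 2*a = a*(a - 2)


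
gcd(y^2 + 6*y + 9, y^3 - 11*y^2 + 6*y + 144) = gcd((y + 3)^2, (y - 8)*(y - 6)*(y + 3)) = y + 3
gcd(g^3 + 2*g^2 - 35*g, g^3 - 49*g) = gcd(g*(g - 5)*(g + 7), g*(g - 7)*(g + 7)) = g^2 + 7*g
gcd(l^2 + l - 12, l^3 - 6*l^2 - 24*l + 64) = l + 4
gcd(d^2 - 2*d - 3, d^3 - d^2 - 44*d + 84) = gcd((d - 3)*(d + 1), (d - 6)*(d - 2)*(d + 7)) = 1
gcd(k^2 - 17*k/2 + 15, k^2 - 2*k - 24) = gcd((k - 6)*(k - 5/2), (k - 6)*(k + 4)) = k - 6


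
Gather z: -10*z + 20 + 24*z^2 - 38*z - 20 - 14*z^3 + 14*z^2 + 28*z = -14*z^3 + 38*z^2 - 20*z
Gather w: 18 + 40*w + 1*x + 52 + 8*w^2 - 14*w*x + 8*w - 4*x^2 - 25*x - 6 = 8*w^2 + w*(48 - 14*x) - 4*x^2 - 24*x + 64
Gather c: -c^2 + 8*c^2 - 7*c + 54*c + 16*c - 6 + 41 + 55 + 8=7*c^2 + 63*c + 98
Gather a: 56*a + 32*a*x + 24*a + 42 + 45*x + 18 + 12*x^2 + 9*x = a*(32*x + 80) + 12*x^2 + 54*x + 60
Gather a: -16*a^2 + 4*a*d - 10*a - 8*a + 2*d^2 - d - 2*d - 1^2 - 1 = -16*a^2 + a*(4*d - 18) + 2*d^2 - 3*d - 2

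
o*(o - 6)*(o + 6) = o^3 - 36*o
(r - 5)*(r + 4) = r^2 - r - 20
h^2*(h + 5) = h^3 + 5*h^2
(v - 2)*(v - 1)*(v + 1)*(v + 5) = v^4 + 3*v^3 - 11*v^2 - 3*v + 10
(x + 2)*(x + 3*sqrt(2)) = x^2 + 2*x + 3*sqrt(2)*x + 6*sqrt(2)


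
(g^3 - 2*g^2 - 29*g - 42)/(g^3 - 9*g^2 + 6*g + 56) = (g + 3)/(g - 4)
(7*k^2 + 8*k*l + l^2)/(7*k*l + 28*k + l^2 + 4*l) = (k + l)/(l + 4)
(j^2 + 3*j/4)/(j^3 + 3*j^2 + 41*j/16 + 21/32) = 8*j/(8*j^2 + 18*j + 7)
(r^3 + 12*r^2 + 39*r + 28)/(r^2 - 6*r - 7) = (r^2 + 11*r + 28)/(r - 7)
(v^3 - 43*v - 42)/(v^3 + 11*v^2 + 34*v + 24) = (v - 7)/(v + 4)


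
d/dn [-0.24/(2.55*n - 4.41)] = 0.612/(2.55*n - 4.41)^2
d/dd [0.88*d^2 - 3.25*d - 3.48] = 1.76*d - 3.25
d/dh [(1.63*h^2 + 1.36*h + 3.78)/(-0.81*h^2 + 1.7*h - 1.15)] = (3.8726*h^2 + 2.3746*h - 7.99)/(0.6561*h^4 - 2.754*h^3 + 4.753*h^2 - 3.91*h + 1.3225)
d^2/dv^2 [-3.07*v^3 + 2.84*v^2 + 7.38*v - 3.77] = 5.68 - 18.42*v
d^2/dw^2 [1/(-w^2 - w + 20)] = 2*(w^2 + w - (2*w + 1)^2 - 20)/(w^2 + w - 20)^3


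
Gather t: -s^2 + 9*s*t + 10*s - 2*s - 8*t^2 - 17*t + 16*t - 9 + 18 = -s^2 + 8*s - 8*t^2 + t*(9*s - 1) + 9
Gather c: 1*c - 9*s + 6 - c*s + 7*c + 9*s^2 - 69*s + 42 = c*(8 - s) + 9*s^2 - 78*s + 48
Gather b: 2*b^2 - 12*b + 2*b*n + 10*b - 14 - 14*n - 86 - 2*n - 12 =2*b^2 + b*(2*n - 2) - 16*n - 112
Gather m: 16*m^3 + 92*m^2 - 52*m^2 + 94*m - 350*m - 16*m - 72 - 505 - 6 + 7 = 16*m^3 + 40*m^2 - 272*m - 576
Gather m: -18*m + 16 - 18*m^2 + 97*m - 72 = -18*m^2 + 79*m - 56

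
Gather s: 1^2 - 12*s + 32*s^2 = 32*s^2 - 12*s + 1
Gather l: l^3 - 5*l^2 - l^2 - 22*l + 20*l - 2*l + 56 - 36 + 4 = l^3 - 6*l^2 - 4*l + 24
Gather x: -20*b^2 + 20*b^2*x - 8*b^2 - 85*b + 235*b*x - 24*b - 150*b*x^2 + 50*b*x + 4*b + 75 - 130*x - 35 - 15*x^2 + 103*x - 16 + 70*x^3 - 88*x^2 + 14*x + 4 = -28*b^2 - 105*b + 70*x^3 + x^2*(-150*b - 103) + x*(20*b^2 + 285*b - 13) + 28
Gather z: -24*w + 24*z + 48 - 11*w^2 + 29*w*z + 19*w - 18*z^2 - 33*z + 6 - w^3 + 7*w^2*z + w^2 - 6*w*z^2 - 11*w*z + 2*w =-w^3 - 10*w^2 - 3*w + z^2*(-6*w - 18) + z*(7*w^2 + 18*w - 9) + 54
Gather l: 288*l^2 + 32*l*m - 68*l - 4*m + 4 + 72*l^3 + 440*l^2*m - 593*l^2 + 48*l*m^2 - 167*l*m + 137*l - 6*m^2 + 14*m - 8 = 72*l^3 + l^2*(440*m - 305) + l*(48*m^2 - 135*m + 69) - 6*m^2 + 10*m - 4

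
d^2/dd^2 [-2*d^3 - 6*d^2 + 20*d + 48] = -12*d - 12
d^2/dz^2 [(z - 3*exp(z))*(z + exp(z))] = -2*z*exp(z) - 12*exp(2*z) - 4*exp(z) + 2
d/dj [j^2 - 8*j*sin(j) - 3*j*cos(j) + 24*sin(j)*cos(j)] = 3*j*sin(j) - 8*j*cos(j) + 2*j - 8*sin(j) - 3*cos(j) + 24*cos(2*j)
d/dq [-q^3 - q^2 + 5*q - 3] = -3*q^2 - 2*q + 5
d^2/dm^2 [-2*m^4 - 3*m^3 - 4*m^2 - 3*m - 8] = -24*m^2 - 18*m - 8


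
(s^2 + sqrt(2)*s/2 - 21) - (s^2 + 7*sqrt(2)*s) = -13*sqrt(2)*s/2 - 21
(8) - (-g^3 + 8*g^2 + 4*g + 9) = g^3 - 8*g^2 - 4*g - 1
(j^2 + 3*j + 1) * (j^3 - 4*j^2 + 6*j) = j^5 - j^4 - 5*j^3 + 14*j^2 + 6*j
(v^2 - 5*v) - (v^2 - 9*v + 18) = 4*v - 18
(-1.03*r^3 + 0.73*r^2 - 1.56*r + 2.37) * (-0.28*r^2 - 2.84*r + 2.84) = 0.2884*r^5 + 2.7208*r^4 - 4.5616*r^3 + 5.84*r^2 - 11.1612*r + 6.7308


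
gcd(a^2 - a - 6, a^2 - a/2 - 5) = a + 2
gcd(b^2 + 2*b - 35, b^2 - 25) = b - 5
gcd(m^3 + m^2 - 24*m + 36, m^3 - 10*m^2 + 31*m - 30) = m^2 - 5*m + 6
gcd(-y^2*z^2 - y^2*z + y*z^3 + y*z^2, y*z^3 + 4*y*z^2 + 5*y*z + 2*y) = y*z + y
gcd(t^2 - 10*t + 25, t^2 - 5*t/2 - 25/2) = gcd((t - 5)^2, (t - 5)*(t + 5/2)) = t - 5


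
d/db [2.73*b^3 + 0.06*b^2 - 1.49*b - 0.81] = 8.19*b^2 + 0.12*b - 1.49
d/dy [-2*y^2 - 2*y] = -4*y - 2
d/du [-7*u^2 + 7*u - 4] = 7 - 14*u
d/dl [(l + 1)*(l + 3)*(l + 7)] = 3*l^2 + 22*l + 31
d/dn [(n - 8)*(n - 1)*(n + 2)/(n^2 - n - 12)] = (n^4 - 2*n^3 - 19*n^2 + 136*n + 136)/(n^4 - 2*n^3 - 23*n^2 + 24*n + 144)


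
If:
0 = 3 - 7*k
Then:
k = 3/7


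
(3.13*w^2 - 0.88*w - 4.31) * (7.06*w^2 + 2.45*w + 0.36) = 22.0978*w^4 + 1.4557*w^3 - 31.4578*w^2 - 10.8763*w - 1.5516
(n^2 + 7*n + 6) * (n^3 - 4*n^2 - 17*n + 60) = n^5 + 3*n^4 - 39*n^3 - 83*n^2 + 318*n + 360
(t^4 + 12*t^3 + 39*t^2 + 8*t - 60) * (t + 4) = t^5 + 16*t^4 + 87*t^3 + 164*t^2 - 28*t - 240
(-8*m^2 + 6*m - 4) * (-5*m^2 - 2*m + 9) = 40*m^4 - 14*m^3 - 64*m^2 + 62*m - 36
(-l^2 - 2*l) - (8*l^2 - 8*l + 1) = -9*l^2 + 6*l - 1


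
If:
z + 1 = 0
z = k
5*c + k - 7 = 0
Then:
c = 8/5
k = -1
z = -1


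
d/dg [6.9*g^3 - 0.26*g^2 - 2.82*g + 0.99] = 20.7*g^2 - 0.52*g - 2.82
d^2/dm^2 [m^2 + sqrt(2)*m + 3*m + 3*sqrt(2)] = 2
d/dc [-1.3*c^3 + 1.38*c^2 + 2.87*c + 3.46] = -3.9*c^2 + 2.76*c + 2.87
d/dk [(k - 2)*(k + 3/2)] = 2*k - 1/2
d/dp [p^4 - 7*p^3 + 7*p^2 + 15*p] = 4*p^3 - 21*p^2 + 14*p + 15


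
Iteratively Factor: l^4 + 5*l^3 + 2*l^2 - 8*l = (l - 1)*(l^3 + 6*l^2 + 8*l) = l*(l - 1)*(l^2 + 6*l + 8) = l*(l - 1)*(l + 4)*(l + 2)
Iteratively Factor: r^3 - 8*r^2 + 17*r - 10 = (r - 2)*(r^2 - 6*r + 5) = (r - 2)*(r - 1)*(r - 5)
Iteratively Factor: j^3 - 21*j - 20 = (j - 5)*(j^2 + 5*j + 4) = (j - 5)*(j + 4)*(j + 1)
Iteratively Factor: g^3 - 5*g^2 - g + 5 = (g + 1)*(g^2 - 6*g + 5) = (g - 5)*(g + 1)*(g - 1)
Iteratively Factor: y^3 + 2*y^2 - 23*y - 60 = (y + 3)*(y^2 - y - 20) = (y + 3)*(y + 4)*(y - 5)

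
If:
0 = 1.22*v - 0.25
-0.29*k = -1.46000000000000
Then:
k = 5.03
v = 0.20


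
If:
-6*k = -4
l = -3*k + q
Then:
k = 2/3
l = q - 2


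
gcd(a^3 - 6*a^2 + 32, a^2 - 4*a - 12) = a + 2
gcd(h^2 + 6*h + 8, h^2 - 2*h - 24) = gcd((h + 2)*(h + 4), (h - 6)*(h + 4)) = h + 4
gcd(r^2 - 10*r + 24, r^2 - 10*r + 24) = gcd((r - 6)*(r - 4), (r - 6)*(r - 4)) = r^2 - 10*r + 24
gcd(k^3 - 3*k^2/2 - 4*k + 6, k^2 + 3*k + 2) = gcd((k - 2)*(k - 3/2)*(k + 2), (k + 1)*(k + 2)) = k + 2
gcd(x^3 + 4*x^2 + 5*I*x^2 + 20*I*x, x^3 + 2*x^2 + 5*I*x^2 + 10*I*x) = x^2 + 5*I*x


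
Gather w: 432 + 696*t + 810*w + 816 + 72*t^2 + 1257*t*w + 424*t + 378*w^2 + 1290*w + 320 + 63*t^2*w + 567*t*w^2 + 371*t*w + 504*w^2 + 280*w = 72*t^2 + 1120*t + w^2*(567*t + 882) + w*(63*t^2 + 1628*t + 2380) + 1568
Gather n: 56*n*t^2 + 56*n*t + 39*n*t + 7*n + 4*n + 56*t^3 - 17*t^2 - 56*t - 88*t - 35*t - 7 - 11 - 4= n*(56*t^2 + 95*t + 11) + 56*t^3 - 17*t^2 - 179*t - 22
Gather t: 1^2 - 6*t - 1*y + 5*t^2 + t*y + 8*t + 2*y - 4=5*t^2 + t*(y + 2) + y - 3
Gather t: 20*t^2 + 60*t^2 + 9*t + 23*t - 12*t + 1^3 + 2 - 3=80*t^2 + 20*t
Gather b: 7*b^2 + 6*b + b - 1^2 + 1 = 7*b^2 + 7*b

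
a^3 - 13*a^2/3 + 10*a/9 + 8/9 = (a - 4)*(a - 2/3)*(a + 1/3)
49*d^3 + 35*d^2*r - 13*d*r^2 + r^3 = (-7*d + r)^2*(d + r)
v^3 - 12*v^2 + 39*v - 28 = (v - 7)*(v - 4)*(v - 1)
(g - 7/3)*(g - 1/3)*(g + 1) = g^3 - 5*g^2/3 - 17*g/9 + 7/9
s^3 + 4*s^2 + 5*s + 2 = (s + 1)^2*(s + 2)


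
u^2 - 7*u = u*(u - 7)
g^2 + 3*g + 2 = (g + 1)*(g + 2)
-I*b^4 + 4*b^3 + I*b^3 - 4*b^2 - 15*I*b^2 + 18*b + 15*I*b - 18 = (b - 3*I)*(b + I)*(b + 6*I)*(-I*b + I)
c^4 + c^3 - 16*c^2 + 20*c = c*(c - 2)^2*(c + 5)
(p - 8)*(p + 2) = p^2 - 6*p - 16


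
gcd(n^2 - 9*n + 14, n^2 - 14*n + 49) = n - 7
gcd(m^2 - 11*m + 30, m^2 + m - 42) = m - 6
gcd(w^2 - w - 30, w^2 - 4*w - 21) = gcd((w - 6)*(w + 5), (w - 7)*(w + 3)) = 1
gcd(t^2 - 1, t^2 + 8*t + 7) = t + 1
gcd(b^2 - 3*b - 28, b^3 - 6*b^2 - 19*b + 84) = b^2 - 3*b - 28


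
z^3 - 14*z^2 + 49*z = z*(z - 7)^2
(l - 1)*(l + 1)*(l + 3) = l^3 + 3*l^2 - l - 3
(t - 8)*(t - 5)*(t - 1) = t^3 - 14*t^2 + 53*t - 40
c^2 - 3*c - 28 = (c - 7)*(c + 4)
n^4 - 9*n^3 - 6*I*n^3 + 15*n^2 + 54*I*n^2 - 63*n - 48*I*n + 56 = (n - 8)*(n - 7*I)*(-I*n + 1)*(I*n - I)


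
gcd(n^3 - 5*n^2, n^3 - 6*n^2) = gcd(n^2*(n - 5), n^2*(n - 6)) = n^2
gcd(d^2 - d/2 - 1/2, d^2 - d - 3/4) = d + 1/2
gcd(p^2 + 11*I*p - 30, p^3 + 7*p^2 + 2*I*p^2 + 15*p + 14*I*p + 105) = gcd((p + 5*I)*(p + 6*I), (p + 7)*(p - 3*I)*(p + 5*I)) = p + 5*I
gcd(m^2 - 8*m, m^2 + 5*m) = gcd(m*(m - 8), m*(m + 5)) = m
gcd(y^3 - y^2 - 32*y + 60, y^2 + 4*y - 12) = y^2 + 4*y - 12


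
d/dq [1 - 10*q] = -10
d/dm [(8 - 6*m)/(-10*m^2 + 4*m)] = (-15*m^2 + 40*m - 8)/(m^2*(25*m^2 - 20*m + 4))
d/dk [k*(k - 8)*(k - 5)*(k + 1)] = 4*k^3 - 36*k^2 + 54*k + 40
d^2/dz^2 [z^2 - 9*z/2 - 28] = 2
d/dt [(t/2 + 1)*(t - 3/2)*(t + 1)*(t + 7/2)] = 2*t^3 + 15*t^2/2 + 11*t/4 - 47/8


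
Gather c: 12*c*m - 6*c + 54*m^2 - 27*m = c*(12*m - 6) + 54*m^2 - 27*m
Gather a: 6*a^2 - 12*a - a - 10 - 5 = 6*a^2 - 13*a - 15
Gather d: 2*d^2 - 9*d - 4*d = 2*d^2 - 13*d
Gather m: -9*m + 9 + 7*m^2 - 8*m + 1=7*m^2 - 17*m + 10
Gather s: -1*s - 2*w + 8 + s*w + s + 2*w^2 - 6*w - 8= s*w + 2*w^2 - 8*w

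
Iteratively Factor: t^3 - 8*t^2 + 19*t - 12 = (t - 1)*(t^2 - 7*t + 12) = (t - 4)*(t - 1)*(t - 3)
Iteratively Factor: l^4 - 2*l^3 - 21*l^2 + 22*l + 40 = (l - 5)*(l^3 + 3*l^2 - 6*l - 8) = (l - 5)*(l + 1)*(l^2 + 2*l - 8) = (l - 5)*(l + 1)*(l + 4)*(l - 2)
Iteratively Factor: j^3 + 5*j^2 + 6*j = (j + 2)*(j^2 + 3*j) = j*(j + 2)*(j + 3)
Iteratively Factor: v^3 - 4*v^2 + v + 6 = (v - 2)*(v^2 - 2*v - 3) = (v - 2)*(v + 1)*(v - 3)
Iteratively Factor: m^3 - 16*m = (m + 4)*(m^2 - 4*m) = m*(m + 4)*(m - 4)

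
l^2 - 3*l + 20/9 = (l - 5/3)*(l - 4/3)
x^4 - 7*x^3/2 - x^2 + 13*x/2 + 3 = (x - 3)*(x - 2)*(x + 1/2)*(x + 1)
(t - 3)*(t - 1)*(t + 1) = t^3 - 3*t^2 - t + 3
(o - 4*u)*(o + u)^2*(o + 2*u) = o^4 - 11*o^2*u^2 - 18*o*u^3 - 8*u^4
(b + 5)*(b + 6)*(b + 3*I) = b^3 + 11*b^2 + 3*I*b^2 + 30*b + 33*I*b + 90*I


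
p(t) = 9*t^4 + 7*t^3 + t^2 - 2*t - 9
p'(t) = 36*t^3 + 21*t^2 + 2*t - 2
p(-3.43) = 972.87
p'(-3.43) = -1214.53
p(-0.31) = -8.41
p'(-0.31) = -1.67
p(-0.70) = -7.35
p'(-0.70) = -5.46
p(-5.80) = 8855.30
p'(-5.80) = -6331.19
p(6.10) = 14066.13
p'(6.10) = 8962.93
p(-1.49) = 17.40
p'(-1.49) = -77.44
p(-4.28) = 2489.13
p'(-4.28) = -2448.37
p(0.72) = -4.89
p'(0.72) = 23.76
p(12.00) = 198831.00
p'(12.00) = 65254.00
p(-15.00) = 432246.00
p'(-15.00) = -116807.00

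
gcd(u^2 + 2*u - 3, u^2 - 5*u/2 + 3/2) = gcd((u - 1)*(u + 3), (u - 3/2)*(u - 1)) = u - 1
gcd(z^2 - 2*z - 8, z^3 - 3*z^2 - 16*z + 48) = z - 4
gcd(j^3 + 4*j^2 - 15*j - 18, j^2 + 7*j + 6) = j^2 + 7*j + 6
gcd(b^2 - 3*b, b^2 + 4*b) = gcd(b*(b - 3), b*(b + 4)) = b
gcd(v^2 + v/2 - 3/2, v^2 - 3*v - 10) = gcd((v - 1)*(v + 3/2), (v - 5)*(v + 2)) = 1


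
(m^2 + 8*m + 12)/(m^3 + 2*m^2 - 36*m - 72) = 1/(m - 6)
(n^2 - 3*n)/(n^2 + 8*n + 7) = n*(n - 3)/(n^2 + 8*n + 7)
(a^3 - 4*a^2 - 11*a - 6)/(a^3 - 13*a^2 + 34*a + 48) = (a + 1)/(a - 8)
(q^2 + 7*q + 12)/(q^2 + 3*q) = (q + 4)/q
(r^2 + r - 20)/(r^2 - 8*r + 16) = (r + 5)/(r - 4)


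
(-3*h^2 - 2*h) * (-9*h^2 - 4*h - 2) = 27*h^4 + 30*h^3 + 14*h^2 + 4*h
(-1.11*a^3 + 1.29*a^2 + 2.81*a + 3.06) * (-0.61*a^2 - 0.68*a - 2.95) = 0.6771*a^5 - 0.0320999999999999*a^4 + 0.683200000000001*a^3 - 7.5829*a^2 - 10.3703*a - 9.027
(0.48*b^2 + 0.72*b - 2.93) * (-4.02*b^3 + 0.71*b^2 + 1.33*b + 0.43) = -1.9296*b^5 - 2.5536*b^4 + 12.9282*b^3 - 0.9163*b^2 - 3.5873*b - 1.2599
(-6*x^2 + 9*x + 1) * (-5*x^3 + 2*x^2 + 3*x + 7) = 30*x^5 - 57*x^4 - 5*x^3 - 13*x^2 + 66*x + 7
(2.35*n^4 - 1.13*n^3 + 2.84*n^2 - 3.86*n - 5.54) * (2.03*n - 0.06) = 4.7705*n^5 - 2.4349*n^4 + 5.833*n^3 - 8.0062*n^2 - 11.0146*n + 0.3324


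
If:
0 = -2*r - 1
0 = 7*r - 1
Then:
No Solution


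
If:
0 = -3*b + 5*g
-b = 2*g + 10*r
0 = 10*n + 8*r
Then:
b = -50*r/11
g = -30*r/11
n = -4*r/5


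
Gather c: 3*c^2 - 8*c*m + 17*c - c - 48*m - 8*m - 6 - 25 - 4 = 3*c^2 + c*(16 - 8*m) - 56*m - 35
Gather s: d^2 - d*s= d^2 - d*s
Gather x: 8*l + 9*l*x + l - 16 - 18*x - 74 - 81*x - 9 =9*l + x*(9*l - 99) - 99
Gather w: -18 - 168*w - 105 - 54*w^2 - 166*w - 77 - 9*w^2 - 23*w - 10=-63*w^2 - 357*w - 210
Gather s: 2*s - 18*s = -16*s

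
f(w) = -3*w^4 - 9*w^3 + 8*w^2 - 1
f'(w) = -12*w^3 - 27*w^2 + 16*w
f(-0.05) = -0.98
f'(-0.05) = -0.87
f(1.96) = -82.31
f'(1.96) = -162.72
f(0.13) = -0.89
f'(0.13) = 1.60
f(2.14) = -115.48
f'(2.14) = -207.01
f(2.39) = -176.05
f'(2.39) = -279.81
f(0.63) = -0.55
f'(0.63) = -3.64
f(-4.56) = -278.40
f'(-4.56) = 503.44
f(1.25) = -13.40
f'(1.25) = -45.62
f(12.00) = -76609.00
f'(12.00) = -24432.00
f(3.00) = -415.00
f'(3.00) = -519.00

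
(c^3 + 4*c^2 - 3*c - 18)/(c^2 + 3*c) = c + 1 - 6/c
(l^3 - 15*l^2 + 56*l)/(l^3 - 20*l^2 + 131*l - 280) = l/(l - 5)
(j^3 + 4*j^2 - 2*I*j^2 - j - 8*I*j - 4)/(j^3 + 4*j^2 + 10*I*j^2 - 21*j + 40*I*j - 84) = (j^2 - 2*I*j - 1)/(j^2 + 10*I*j - 21)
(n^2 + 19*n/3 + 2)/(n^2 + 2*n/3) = (3*n^2 + 19*n + 6)/(n*(3*n + 2))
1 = 1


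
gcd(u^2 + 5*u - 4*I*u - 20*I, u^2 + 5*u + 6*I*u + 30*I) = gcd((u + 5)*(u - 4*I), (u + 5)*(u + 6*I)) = u + 5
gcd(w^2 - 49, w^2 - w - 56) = w + 7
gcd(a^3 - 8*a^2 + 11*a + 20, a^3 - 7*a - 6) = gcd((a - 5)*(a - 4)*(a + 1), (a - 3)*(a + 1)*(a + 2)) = a + 1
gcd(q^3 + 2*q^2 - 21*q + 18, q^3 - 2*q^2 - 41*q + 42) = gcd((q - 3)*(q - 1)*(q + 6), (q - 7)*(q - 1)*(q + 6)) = q^2 + 5*q - 6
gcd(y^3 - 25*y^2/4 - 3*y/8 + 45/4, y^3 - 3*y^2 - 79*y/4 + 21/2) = y - 6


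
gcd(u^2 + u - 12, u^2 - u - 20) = u + 4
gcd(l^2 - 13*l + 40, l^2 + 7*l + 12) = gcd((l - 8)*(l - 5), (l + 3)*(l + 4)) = 1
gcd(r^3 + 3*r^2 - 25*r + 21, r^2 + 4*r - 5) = r - 1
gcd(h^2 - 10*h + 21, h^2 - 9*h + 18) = h - 3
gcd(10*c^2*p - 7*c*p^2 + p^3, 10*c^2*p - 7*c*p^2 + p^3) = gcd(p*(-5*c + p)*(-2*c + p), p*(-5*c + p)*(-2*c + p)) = 10*c^2*p - 7*c*p^2 + p^3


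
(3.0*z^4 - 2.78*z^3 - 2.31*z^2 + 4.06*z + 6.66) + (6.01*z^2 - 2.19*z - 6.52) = 3.0*z^4 - 2.78*z^3 + 3.7*z^2 + 1.87*z + 0.140000000000001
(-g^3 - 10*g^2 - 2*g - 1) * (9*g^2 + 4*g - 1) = -9*g^5 - 94*g^4 - 57*g^3 - 7*g^2 - 2*g + 1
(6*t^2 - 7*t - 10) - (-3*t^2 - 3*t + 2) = 9*t^2 - 4*t - 12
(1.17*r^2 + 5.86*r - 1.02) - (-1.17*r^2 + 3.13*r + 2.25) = 2.34*r^2 + 2.73*r - 3.27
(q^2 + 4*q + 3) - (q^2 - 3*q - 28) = 7*q + 31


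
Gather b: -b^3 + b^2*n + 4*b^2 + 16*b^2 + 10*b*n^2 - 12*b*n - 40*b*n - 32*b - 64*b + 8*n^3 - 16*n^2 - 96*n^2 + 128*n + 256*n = -b^3 + b^2*(n + 20) + b*(10*n^2 - 52*n - 96) + 8*n^3 - 112*n^2 + 384*n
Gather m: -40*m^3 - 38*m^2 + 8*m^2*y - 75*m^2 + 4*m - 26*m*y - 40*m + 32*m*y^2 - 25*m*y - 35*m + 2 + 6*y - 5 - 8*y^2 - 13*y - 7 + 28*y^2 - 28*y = -40*m^3 + m^2*(8*y - 113) + m*(32*y^2 - 51*y - 71) + 20*y^2 - 35*y - 10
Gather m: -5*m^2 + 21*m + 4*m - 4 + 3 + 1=-5*m^2 + 25*m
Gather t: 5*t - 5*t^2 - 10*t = -5*t^2 - 5*t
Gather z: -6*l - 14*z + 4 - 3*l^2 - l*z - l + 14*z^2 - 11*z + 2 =-3*l^2 - 7*l + 14*z^2 + z*(-l - 25) + 6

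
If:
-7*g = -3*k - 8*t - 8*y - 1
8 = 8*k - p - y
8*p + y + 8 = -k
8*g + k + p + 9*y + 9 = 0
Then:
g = -583*y/520 - 569/520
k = 7*y/65 + 56/65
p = -9*y/65 - 72/65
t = -8409*y/4160 - 5847/4160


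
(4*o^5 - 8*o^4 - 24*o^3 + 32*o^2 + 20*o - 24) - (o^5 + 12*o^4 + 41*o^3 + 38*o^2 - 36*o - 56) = 3*o^5 - 20*o^4 - 65*o^3 - 6*o^2 + 56*o + 32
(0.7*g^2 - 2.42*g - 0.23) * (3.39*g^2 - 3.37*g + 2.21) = 2.373*g^4 - 10.5628*g^3 + 8.9227*g^2 - 4.5731*g - 0.5083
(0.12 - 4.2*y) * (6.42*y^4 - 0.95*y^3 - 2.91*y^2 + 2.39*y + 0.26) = -26.964*y^5 + 4.7604*y^4 + 12.108*y^3 - 10.3872*y^2 - 0.8052*y + 0.0312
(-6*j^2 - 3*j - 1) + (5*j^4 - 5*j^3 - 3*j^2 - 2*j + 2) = 5*j^4 - 5*j^3 - 9*j^2 - 5*j + 1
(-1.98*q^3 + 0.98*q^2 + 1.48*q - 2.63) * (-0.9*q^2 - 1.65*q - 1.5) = 1.782*q^5 + 2.385*q^4 + 0.0209999999999997*q^3 - 1.545*q^2 + 2.1195*q + 3.945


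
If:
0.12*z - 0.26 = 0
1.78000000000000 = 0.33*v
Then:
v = 5.39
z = 2.17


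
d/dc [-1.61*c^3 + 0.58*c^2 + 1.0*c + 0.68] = -4.83*c^2 + 1.16*c + 1.0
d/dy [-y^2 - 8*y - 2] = -2*y - 8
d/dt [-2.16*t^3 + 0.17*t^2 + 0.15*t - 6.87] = -6.48*t^2 + 0.34*t + 0.15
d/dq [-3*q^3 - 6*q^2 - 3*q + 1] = -9*q^2 - 12*q - 3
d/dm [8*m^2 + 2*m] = 16*m + 2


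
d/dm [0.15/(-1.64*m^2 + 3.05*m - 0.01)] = (0.492*m - 0.4575)/(1.64*m^2 - 3.05*m + 0.01)^2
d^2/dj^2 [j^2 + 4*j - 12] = 2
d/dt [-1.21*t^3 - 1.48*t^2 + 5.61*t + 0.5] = -3.63*t^2 - 2.96*t + 5.61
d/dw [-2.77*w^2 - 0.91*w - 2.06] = -5.54*w - 0.91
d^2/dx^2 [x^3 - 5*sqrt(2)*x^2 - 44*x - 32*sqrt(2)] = 6*x - 10*sqrt(2)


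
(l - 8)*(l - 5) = l^2 - 13*l + 40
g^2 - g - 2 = (g - 2)*(g + 1)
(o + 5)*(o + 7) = o^2 + 12*o + 35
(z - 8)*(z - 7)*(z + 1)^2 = z^4 - 13*z^3 + 27*z^2 + 97*z + 56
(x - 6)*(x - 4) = x^2 - 10*x + 24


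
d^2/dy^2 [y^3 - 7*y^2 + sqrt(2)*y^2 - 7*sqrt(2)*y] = 6*y - 14 + 2*sqrt(2)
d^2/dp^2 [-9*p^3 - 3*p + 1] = -54*p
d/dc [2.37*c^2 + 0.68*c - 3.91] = 4.74*c + 0.68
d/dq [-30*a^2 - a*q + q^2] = -a + 2*q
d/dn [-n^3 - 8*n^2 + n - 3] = -3*n^2 - 16*n + 1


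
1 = 1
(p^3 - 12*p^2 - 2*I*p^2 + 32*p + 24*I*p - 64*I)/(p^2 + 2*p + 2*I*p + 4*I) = (p^3 + p^2*(-12 - 2*I) + p*(32 + 24*I) - 64*I)/(p^2 + p*(2 + 2*I) + 4*I)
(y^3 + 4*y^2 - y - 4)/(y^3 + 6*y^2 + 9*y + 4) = (y - 1)/(y + 1)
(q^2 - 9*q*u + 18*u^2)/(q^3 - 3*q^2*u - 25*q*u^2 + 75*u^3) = (q - 6*u)/(q^2 - 25*u^2)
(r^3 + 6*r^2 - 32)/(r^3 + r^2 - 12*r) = (r^2 + 2*r - 8)/(r*(r - 3))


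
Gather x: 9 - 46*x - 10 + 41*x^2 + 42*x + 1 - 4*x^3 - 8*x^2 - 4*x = -4*x^3 + 33*x^2 - 8*x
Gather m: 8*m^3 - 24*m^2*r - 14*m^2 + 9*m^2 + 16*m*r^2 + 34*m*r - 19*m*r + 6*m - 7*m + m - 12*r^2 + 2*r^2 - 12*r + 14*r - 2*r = 8*m^3 + m^2*(-24*r - 5) + m*(16*r^2 + 15*r) - 10*r^2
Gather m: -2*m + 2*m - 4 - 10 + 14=0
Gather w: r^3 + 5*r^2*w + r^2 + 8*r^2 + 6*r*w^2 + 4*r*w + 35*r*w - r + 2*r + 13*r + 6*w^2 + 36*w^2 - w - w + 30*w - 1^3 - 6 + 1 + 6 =r^3 + 9*r^2 + 14*r + w^2*(6*r + 42) + w*(5*r^2 + 39*r + 28)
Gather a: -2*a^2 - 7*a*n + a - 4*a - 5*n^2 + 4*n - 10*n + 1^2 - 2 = -2*a^2 + a*(-7*n - 3) - 5*n^2 - 6*n - 1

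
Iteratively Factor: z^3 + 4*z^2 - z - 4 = (z + 4)*(z^2 - 1) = (z - 1)*(z + 4)*(z + 1)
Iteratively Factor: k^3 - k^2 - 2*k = (k)*(k^2 - k - 2) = k*(k - 2)*(k + 1)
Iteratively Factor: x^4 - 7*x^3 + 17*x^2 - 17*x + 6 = (x - 2)*(x^3 - 5*x^2 + 7*x - 3) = (x - 3)*(x - 2)*(x^2 - 2*x + 1) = (x - 3)*(x - 2)*(x - 1)*(x - 1)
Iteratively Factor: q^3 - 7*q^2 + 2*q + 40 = (q - 5)*(q^2 - 2*q - 8) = (q - 5)*(q - 4)*(q + 2)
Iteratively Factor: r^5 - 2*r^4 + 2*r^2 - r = (r - 1)*(r^4 - r^3 - r^2 + r) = (r - 1)^2*(r^3 - r) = (r - 1)^2*(r + 1)*(r^2 - r) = (r - 1)^3*(r + 1)*(r)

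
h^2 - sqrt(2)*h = h*(h - sqrt(2))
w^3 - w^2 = w^2*(w - 1)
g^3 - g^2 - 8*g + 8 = (g - 1)*(g - 2*sqrt(2))*(g + 2*sqrt(2))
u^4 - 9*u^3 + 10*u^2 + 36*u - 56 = (u - 7)*(u - 2)^2*(u + 2)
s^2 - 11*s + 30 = (s - 6)*(s - 5)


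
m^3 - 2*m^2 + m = m*(m - 1)^2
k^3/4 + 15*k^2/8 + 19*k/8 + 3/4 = (k/4 + 1/4)*(k + 1/2)*(k + 6)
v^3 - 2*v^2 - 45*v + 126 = (v - 6)*(v - 3)*(v + 7)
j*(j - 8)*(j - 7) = j^3 - 15*j^2 + 56*j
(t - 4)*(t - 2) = t^2 - 6*t + 8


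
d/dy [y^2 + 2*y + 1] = 2*y + 2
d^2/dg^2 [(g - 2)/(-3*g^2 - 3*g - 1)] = 6*(-3*(g - 2)*(2*g + 1)^2 + (3*g - 1)*(3*g^2 + 3*g + 1))/(3*g^2 + 3*g + 1)^3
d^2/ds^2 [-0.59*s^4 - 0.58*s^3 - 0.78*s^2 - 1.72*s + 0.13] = -7.08*s^2 - 3.48*s - 1.56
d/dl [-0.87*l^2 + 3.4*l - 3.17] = 3.4 - 1.74*l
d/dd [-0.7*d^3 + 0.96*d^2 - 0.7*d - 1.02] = -2.1*d^2 + 1.92*d - 0.7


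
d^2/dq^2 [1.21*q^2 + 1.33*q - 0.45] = 2.42000000000000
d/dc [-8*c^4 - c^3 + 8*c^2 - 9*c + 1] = -32*c^3 - 3*c^2 + 16*c - 9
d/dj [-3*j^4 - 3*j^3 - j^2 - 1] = j*(-12*j^2 - 9*j - 2)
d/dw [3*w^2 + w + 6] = 6*w + 1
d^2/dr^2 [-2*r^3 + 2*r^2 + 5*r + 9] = 4 - 12*r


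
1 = 1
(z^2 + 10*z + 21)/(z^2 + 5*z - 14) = (z + 3)/(z - 2)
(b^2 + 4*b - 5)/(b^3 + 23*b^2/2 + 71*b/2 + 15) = 2*(b - 1)/(2*b^2 + 13*b + 6)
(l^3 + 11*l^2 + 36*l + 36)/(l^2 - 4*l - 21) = (l^2 + 8*l + 12)/(l - 7)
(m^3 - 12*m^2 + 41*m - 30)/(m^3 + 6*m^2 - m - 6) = (m^2 - 11*m + 30)/(m^2 + 7*m + 6)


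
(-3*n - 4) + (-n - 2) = -4*n - 6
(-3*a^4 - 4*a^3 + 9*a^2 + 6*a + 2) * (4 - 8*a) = 24*a^5 + 20*a^4 - 88*a^3 - 12*a^2 + 8*a + 8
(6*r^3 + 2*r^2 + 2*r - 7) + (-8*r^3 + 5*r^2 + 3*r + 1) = -2*r^3 + 7*r^2 + 5*r - 6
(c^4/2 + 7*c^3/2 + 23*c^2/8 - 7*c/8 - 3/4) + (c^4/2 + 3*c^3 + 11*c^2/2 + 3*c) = c^4 + 13*c^3/2 + 67*c^2/8 + 17*c/8 - 3/4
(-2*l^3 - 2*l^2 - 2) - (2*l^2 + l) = -2*l^3 - 4*l^2 - l - 2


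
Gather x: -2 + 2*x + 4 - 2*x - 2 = 0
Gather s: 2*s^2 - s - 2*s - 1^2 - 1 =2*s^2 - 3*s - 2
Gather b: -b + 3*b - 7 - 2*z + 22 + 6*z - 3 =2*b + 4*z + 12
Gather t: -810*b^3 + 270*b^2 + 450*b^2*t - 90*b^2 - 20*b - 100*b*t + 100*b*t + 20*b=-810*b^3 + 450*b^2*t + 180*b^2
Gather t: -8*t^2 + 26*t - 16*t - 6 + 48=-8*t^2 + 10*t + 42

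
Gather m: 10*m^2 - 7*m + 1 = 10*m^2 - 7*m + 1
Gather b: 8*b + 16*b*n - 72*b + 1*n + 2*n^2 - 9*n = b*(16*n - 64) + 2*n^2 - 8*n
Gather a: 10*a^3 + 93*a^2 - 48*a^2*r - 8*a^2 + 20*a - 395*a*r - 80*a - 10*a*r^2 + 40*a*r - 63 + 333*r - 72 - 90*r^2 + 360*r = 10*a^3 + a^2*(85 - 48*r) + a*(-10*r^2 - 355*r - 60) - 90*r^2 + 693*r - 135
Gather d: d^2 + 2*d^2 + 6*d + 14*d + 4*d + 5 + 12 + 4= 3*d^2 + 24*d + 21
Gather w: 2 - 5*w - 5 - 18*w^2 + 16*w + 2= -18*w^2 + 11*w - 1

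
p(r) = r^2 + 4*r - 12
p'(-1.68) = 0.64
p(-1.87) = -15.98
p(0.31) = -10.66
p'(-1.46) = 1.08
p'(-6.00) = -8.00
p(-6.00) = 0.00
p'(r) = 2*r + 4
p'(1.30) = 6.60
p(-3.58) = -13.50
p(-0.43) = -13.54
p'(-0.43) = 3.14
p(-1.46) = -15.71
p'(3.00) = 10.00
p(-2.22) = -15.95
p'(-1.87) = 0.26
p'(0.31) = 4.62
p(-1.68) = -15.90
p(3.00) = 9.00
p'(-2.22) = -0.44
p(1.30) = -5.11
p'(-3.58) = -3.16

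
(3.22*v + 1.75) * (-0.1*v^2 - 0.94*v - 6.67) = -0.322*v^3 - 3.2018*v^2 - 23.1224*v - 11.6725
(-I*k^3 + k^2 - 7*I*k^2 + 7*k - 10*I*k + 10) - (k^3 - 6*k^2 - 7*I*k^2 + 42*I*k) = -k^3 - I*k^3 + 7*k^2 + 7*k - 52*I*k + 10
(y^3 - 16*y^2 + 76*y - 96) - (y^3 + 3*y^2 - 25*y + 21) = -19*y^2 + 101*y - 117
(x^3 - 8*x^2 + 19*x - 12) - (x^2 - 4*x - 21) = x^3 - 9*x^2 + 23*x + 9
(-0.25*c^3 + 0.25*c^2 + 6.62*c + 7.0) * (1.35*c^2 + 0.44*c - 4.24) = -0.3375*c^5 + 0.2275*c^4 + 10.107*c^3 + 11.3028*c^2 - 24.9888*c - 29.68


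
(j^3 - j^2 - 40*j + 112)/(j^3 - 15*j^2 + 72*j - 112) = (j + 7)/(j - 7)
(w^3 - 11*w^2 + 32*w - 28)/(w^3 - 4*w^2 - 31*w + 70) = (w - 2)/(w + 5)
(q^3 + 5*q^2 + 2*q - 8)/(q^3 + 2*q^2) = 1 + 3/q - 4/q^2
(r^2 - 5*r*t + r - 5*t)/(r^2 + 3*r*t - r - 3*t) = (r^2 - 5*r*t + r - 5*t)/(r^2 + 3*r*t - r - 3*t)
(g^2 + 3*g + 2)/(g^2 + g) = (g + 2)/g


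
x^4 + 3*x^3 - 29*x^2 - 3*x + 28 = (x - 4)*(x - 1)*(x + 1)*(x + 7)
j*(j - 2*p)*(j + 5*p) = j^3 + 3*j^2*p - 10*j*p^2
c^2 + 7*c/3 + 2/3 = (c + 1/3)*(c + 2)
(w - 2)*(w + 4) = w^2 + 2*w - 8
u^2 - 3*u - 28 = (u - 7)*(u + 4)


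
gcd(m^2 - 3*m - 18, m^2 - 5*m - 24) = m + 3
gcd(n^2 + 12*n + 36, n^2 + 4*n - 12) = n + 6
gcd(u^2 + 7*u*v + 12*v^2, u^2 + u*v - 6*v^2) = u + 3*v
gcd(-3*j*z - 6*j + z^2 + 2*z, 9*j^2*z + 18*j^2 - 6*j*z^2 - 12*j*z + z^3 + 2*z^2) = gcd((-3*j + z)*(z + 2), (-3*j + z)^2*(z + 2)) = -3*j*z - 6*j + z^2 + 2*z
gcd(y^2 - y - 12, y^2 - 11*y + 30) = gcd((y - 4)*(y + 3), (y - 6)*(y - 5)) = 1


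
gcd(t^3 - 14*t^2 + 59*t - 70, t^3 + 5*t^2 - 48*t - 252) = t - 7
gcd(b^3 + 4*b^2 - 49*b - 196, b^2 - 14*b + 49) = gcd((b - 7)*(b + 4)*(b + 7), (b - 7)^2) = b - 7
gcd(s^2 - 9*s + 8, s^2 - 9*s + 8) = s^2 - 9*s + 8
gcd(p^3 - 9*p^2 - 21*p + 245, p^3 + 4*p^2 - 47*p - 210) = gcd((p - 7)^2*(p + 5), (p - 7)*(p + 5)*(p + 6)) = p^2 - 2*p - 35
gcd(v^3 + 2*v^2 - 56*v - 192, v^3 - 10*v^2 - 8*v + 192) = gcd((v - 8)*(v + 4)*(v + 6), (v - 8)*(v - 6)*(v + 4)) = v^2 - 4*v - 32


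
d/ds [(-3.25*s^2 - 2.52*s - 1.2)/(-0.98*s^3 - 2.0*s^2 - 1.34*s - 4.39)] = (-3.185*s^4 - 4.9392*s^3 - 4.213*s^2 + 23.735*s + 9.4548)/(0.9604*s^6 + 3.92*s^5 + 6.6264*s^4 + 13.9644*s^3 + 19.3556*s^2 + 11.7652*s + 19.2721)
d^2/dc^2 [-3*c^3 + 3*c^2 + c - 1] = 6 - 18*c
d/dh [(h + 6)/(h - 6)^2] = (-h - 18)/(h - 6)^3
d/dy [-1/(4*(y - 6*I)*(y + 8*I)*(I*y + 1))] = (-3*I*y^2 + 2*y - 50*I)/(4*(y^6 + 2*I*y^5 + 99*y^4 + 4*I*y^3 + 2596*y^2 - 4800*I*y - 2304))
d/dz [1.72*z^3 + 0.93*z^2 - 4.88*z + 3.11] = 5.16*z^2 + 1.86*z - 4.88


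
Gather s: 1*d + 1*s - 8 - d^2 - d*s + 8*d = -d^2 + 9*d + s*(1 - d) - 8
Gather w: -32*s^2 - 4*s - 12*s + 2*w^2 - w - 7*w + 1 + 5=-32*s^2 - 16*s + 2*w^2 - 8*w + 6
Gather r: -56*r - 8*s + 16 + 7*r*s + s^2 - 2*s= r*(7*s - 56) + s^2 - 10*s + 16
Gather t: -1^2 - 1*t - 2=-t - 3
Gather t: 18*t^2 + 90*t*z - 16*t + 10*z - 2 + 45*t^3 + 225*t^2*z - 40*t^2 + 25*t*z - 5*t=45*t^3 + t^2*(225*z - 22) + t*(115*z - 21) + 10*z - 2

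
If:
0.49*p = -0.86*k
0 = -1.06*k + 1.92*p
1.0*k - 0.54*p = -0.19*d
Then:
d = 0.00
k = 0.00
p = 0.00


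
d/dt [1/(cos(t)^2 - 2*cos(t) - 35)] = 2*(cos(t) - 1)*sin(t)/(sin(t)^2 + 2*cos(t) + 34)^2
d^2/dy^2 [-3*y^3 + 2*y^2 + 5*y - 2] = 4 - 18*y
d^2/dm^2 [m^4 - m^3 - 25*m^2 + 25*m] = 12*m^2 - 6*m - 50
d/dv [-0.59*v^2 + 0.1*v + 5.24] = 0.1 - 1.18*v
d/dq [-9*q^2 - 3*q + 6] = -18*q - 3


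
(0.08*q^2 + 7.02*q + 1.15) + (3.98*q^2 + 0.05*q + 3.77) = 4.06*q^2 + 7.07*q + 4.92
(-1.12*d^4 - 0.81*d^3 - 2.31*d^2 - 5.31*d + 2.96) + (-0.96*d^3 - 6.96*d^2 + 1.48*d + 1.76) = -1.12*d^4 - 1.77*d^3 - 9.27*d^2 - 3.83*d + 4.72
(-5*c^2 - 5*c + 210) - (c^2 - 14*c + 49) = -6*c^2 + 9*c + 161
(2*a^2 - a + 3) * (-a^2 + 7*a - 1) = -2*a^4 + 15*a^3 - 12*a^2 + 22*a - 3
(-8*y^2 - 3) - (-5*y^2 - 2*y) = -3*y^2 + 2*y - 3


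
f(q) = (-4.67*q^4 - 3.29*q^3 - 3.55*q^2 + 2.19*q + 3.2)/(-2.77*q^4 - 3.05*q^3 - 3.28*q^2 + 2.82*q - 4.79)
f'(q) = (-18.68*q^3 - 9.87*q^2 - 7.1*q + 2.19)/(-2.77*q^4 - 3.05*q^3 - 3.28*q^2 + 2.82*q - 4.79) + (11.08*q^3 + 9.15*q^2 + 6.56*q - 2.82)*(-4.67*q^4 - 3.29*q^3 - 3.55*q^2 + 2.19*q + 3.2)/(-2.77*q^4 - 3.05*q^3 - 3.28*q^2 + 2.82*q - 4.79)^2 = (5.13020000000002*q^6 + 10.9682*q^5 - 21.3456*q^4 + 119.7366*q^3 + 73.7295*q^2 + 55.001*q - 19.5141)/(7.6729*q^8 + 16.897*q^7 + 27.4737*q^6 + 4.3852*q^5 + 20.093*q^4 + 10.7198*q^3 + 39.3748*q^2 - 27.0156*q + 22.9441)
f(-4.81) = 1.80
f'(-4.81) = 0.01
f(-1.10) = 0.50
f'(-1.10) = -1.35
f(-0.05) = -0.62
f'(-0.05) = -0.91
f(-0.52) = -0.18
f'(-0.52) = -0.98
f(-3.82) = 1.80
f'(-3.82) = -0.01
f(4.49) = 1.54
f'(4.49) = 0.03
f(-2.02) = 1.48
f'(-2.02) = -0.59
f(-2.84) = 1.74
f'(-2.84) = -0.14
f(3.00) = 1.47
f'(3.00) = 0.08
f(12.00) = 1.63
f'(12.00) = 0.00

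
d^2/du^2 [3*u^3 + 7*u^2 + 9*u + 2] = 18*u + 14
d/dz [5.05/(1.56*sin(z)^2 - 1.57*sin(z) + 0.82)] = (7.9285 - 15.756*sin(z))*cos(z)/(1.56*sin(z)^2 - 1.57*sin(z) + 0.82)^2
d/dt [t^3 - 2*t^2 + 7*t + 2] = 3*t^2 - 4*t + 7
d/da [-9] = 0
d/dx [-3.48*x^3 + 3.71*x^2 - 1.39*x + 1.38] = -10.44*x^2 + 7.42*x - 1.39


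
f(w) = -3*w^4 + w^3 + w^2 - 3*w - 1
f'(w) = -12*w^3 + 3*w^2 + 2*w - 3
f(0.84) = -3.72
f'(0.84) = -6.32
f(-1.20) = -3.91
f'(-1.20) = 19.66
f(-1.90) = -37.65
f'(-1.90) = 86.34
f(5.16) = -1979.23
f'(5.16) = -1561.46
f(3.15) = -264.64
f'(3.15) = -342.00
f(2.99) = -214.08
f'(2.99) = -290.97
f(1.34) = -10.49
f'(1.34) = -23.81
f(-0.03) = -0.91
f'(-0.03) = -3.06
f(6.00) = -3655.00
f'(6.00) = -2475.00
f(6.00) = -3655.00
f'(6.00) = -2475.00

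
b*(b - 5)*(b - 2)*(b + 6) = b^4 - b^3 - 32*b^2 + 60*b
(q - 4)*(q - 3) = q^2 - 7*q + 12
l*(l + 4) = l^2 + 4*l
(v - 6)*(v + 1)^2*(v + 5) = v^4 + v^3 - 31*v^2 - 61*v - 30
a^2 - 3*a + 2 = (a - 2)*(a - 1)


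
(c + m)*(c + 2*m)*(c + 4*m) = c^3 + 7*c^2*m + 14*c*m^2 + 8*m^3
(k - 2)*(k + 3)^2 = k^3 + 4*k^2 - 3*k - 18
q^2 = q^2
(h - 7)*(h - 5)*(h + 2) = h^3 - 10*h^2 + 11*h + 70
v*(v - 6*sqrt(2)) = v^2 - 6*sqrt(2)*v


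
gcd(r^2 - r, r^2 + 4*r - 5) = r - 1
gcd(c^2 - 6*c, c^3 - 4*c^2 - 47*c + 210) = c - 6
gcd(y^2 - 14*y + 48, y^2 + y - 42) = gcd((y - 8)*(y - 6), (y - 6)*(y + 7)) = y - 6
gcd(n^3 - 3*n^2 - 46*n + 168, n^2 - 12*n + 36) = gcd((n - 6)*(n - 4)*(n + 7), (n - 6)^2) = n - 6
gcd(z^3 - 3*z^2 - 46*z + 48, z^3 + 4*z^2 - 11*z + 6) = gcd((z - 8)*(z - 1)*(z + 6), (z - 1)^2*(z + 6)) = z^2 + 5*z - 6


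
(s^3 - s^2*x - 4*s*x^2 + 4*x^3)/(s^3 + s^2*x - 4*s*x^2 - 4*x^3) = (s - x)/(s + x)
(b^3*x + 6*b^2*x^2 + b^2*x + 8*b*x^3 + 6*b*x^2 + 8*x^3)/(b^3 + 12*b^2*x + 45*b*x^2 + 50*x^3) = x*(b^2 + 4*b*x + b + 4*x)/(b^2 + 10*b*x + 25*x^2)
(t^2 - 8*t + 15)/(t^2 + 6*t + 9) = (t^2 - 8*t + 15)/(t^2 + 6*t + 9)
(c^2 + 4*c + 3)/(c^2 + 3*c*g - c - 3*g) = (c^2 + 4*c + 3)/(c^2 + 3*c*g - c - 3*g)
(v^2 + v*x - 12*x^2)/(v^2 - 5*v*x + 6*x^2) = (-v - 4*x)/(-v + 2*x)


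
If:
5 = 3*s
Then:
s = 5/3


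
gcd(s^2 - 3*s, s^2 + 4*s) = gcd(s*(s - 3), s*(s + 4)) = s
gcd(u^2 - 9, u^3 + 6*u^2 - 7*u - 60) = u - 3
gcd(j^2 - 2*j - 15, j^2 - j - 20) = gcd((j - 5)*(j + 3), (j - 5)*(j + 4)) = j - 5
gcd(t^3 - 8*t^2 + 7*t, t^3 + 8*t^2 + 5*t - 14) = t - 1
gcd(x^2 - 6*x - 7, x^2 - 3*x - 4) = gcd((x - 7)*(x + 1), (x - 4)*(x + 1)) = x + 1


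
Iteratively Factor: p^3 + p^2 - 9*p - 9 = (p + 1)*(p^2 - 9) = (p + 1)*(p + 3)*(p - 3)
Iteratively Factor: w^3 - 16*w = (w)*(w^2 - 16) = w*(w - 4)*(w + 4)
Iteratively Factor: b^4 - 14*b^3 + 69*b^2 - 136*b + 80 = (b - 4)*(b^3 - 10*b^2 + 29*b - 20) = (b - 4)*(b - 1)*(b^2 - 9*b + 20) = (b - 5)*(b - 4)*(b - 1)*(b - 4)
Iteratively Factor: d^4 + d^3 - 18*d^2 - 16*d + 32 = (d - 1)*(d^3 + 2*d^2 - 16*d - 32) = (d - 1)*(d + 2)*(d^2 - 16) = (d - 1)*(d + 2)*(d + 4)*(d - 4)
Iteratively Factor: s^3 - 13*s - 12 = (s + 3)*(s^2 - 3*s - 4) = (s - 4)*(s + 3)*(s + 1)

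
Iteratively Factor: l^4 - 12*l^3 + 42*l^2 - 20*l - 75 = (l - 5)*(l^3 - 7*l^2 + 7*l + 15) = (l - 5)^2*(l^2 - 2*l - 3) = (l - 5)^2*(l + 1)*(l - 3)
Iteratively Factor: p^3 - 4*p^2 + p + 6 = (p + 1)*(p^2 - 5*p + 6) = (p - 2)*(p + 1)*(p - 3)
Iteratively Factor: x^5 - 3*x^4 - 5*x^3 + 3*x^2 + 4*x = (x)*(x^4 - 3*x^3 - 5*x^2 + 3*x + 4) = x*(x - 1)*(x^3 - 2*x^2 - 7*x - 4) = x*(x - 1)*(x + 1)*(x^2 - 3*x - 4) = x*(x - 4)*(x - 1)*(x + 1)*(x + 1)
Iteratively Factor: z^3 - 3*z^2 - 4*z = (z - 4)*(z^2 + z) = z*(z - 4)*(z + 1)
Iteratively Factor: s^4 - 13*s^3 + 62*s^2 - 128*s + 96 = (s - 2)*(s^3 - 11*s^2 + 40*s - 48) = (s - 4)*(s - 2)*(s^2 - 7*s + 12) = (s - 4)^2*(s - 2)*(s - 3)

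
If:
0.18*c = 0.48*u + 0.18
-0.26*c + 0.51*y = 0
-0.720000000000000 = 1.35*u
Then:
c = -0.42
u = -0.53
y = -0.22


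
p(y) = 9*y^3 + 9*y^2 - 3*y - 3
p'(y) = 27*y^2 + 18*y - 3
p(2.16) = 123.21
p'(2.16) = 161.85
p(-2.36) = -64.09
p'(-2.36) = 104.90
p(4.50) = 985.88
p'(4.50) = 624.75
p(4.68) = 1102.61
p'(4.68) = 672.60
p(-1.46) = -7.44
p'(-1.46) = 28.27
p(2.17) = 124.83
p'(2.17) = 163.20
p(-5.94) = -1553.89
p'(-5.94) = 842.74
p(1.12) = 17.57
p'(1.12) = 51.03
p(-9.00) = -5808.00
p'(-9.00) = 2022.00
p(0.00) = -3.00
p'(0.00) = -3.00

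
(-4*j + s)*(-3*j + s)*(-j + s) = -12*j^3 + 19*j^2*s - 8*j*s^2 + s^3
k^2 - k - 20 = (k - 5)*(k + 4)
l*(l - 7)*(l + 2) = l^3 - 5*l^2 - 14*l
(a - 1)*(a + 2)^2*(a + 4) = a^4 + 7*a^3 + 12*a^2 - 4*a - 16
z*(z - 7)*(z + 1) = z^3 - 6*z^2 - 7*z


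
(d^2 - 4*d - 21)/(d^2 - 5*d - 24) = (d - 7)/(d - 8)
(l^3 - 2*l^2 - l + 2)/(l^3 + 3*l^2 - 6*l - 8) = (l - 1)/(l + 4)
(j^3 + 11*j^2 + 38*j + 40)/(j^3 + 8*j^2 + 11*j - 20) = (j + 2)/(j - 1)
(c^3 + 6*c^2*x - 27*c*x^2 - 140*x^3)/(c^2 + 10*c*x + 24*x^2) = (c^2 + 2*c*x - 35*x^2)/(c + 6*x)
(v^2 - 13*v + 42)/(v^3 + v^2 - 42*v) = (v - 7)/(v*(v + 7))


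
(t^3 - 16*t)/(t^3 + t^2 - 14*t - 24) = t*(t + 4)/(t^2 + 5*t + 6)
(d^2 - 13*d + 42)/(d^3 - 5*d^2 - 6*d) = (d - 7)/(d*(d + 1))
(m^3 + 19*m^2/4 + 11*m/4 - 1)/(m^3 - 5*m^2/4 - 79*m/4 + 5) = (m + 1)/(m - 5)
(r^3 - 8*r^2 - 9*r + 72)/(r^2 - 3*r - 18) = (r^2 - 11*r + 24)/(r - 6)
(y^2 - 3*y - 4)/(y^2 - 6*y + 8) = (y + 1)/(y - 2)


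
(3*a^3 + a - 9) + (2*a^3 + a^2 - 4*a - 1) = 5*a^3 + a^2 - 3*a - 10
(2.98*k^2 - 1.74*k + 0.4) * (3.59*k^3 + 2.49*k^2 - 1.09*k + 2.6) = 10.6982*k^5 + 1.1736*k^4 - 6.1448*k^3 + 10.6406*k^2 - 4.96*k + 1.04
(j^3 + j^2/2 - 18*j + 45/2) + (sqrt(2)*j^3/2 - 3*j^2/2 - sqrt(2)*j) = sqrt(2)*j^3/2 + j^3 - j^2 - 18*j - sqrt(2)*j + 45/2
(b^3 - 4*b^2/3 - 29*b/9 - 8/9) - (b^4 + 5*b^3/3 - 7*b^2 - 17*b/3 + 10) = -b^4 - 2*b^3/3 + 17*b^2/3 + 22*b/9 - 98/9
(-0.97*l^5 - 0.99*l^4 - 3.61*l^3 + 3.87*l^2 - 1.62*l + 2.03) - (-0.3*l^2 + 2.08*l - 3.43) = -0.97*l^5 - 0.99*l^4 - 3.61*l^3 + 4.17*l^2 - 3.7*l + 5.46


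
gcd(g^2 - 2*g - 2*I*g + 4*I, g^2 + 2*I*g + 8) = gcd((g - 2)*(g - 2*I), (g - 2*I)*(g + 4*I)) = g - 2*I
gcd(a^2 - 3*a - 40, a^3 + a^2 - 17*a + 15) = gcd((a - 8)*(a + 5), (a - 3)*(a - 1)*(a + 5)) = a + 5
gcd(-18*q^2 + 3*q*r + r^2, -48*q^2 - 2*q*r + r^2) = 6*q + r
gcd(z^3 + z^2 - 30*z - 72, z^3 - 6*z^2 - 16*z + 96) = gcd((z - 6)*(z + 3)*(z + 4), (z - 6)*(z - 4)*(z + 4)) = z^2 - 2*z - 24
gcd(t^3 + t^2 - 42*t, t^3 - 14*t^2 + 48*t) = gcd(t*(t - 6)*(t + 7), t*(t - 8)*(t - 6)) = t^2 - 6*t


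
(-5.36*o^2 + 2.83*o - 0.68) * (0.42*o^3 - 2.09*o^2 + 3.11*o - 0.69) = -2.2512*o^5 + 12.391*o^4 - 22.8699*o^3 + 13.9209*o^2 - 4.0675*o + 0.4692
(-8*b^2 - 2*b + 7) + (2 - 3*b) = -8*b^2 - 5*b + 9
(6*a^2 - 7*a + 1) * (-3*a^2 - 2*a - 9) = -18*a^4 + 9*a^3 - 43*a^2 + 61*a - 9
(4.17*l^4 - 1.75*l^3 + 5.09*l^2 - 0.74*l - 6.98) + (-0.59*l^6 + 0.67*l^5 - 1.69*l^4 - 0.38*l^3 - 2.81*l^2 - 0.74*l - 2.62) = -0.59*l^6 + 0.67*l^5 + 2.48*l^4 - 2.13*l^3 + 2.28*l^2 - 1.48*l - 9.6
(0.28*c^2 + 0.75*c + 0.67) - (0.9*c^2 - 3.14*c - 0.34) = -0.62*c^2 + 3.89*c + 1.01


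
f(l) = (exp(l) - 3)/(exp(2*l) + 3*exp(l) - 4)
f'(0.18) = 12.25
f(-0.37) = 1.59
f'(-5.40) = 0.00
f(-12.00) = 0.75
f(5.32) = 0.00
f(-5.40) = 0.75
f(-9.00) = 0.75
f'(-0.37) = 2.84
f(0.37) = -0.64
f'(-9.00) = 0.00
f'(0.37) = 2.82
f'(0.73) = 0.64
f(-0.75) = 1.07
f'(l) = (exp(l) - 3)*(-2*exp(2*l) - 3*exp(l))/(exp(2*l) + 3*exp(l) - 4)^2 + exp(l)/(exp(2*l) + 3*exp(l) - 4)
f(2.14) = 0.06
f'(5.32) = -0.00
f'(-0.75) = 0.65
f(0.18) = -1.76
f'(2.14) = -0.02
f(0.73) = -0.14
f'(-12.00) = 0.00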